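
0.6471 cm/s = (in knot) 0.01258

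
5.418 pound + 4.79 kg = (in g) 7248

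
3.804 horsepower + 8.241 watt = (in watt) 2845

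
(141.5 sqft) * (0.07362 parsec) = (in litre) 2.986e+19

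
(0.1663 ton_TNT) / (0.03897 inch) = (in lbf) 1.58e+11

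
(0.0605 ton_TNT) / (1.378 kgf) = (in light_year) 1.98e-09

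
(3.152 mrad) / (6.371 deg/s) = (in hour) 7.874e-06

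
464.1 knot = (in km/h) 859.5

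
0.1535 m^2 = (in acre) 3.793e-05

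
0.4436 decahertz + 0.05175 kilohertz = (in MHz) 5.619e-05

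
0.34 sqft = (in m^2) 0.03159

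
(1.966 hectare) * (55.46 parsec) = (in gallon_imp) 7.401e+24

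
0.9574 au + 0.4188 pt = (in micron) 1.432e+17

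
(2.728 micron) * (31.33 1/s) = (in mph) 0.0001912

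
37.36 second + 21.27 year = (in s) 6.708e+08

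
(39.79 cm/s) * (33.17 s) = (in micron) 1.32e+07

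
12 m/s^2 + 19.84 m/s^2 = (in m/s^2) 31.84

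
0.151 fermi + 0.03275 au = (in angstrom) 4.899e+19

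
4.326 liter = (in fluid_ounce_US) 146.3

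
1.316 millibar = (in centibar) 0.1316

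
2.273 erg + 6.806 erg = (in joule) 9.079e-07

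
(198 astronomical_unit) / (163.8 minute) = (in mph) 6.742e+09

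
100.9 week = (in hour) 1.695e+04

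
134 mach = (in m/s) 4.563e+04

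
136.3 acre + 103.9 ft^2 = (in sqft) 5.937e+06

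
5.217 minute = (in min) 5.217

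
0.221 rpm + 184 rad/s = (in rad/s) 184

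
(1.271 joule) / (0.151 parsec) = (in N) 2.728e-16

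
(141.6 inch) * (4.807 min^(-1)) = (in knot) 0.5601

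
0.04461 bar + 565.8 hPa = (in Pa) 6.104e+04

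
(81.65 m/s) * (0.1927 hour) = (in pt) 1.606e+08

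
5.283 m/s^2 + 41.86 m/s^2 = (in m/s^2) 47.14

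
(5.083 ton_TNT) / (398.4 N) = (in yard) 5.838e+07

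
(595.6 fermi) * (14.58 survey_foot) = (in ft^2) 2.849e-11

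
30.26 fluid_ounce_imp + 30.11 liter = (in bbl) 0.1948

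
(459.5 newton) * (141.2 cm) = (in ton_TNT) 1.551e-07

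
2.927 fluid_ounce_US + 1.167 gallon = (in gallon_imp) 0.9908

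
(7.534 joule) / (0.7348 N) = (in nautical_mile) 0.005536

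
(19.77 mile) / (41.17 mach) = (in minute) 0.03783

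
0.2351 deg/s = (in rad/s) 0.004103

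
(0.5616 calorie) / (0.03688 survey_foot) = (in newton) 209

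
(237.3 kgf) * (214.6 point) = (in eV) 1.1e+21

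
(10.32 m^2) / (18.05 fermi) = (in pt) 1.621e+18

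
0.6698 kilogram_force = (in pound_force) 1.477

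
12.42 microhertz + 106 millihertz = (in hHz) 0.00106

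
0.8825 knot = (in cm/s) 45.4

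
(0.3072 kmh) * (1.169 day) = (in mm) 8.619e+06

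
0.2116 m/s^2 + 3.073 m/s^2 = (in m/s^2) 3.285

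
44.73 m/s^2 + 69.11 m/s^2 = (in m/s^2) 113.8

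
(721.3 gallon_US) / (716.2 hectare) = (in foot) 1.251e-06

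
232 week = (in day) 1624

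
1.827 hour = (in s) 6577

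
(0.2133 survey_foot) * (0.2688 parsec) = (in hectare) 5.392e+10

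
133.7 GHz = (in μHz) 1.337e+17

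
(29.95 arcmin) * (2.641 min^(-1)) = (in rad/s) 0.0003835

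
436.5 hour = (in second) 1.571e+06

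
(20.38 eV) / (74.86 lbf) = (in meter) 9.806e-21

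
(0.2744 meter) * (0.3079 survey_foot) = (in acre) 6.363e-06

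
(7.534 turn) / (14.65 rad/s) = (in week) 5.343e-06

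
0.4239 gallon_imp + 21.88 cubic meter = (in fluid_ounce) 7.399e+05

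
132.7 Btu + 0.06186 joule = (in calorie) 3.346e+04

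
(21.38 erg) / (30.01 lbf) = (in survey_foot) 5.255e-08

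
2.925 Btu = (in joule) 3086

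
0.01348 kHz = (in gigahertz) 1.348e-08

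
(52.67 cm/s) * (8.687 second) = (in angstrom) 4.575e+10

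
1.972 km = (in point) 5.59e+06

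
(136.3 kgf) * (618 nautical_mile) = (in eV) 9.549e+27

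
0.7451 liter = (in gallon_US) 0.1968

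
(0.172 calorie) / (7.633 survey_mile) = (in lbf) 1.317e-05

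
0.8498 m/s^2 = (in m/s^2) 0.8498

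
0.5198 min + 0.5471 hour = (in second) 2001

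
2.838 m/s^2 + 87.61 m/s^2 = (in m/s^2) 90.45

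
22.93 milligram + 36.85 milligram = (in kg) 5.978e-05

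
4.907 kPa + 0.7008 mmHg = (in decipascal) 5e+04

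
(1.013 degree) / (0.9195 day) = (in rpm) 2.125e-06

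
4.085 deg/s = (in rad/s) 0.0713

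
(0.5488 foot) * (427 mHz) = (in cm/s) 7.143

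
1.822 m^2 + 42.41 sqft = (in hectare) 0.0005762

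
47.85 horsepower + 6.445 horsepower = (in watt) 4.049e+04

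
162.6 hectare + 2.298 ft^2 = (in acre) 401.8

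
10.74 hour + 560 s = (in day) 0.454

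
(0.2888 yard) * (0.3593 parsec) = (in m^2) 2.928e+15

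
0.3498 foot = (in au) 7.127e-13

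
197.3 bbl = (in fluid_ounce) 1.061e+06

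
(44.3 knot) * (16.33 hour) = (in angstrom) 1.34e+16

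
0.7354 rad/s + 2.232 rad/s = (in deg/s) 170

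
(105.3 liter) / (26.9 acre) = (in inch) 3.808e-05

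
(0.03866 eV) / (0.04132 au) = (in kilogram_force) 1.022e-31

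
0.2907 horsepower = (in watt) 216.8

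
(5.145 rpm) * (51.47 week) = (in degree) 9.61e+08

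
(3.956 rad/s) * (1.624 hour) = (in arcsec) 4.771e+09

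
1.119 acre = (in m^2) 4528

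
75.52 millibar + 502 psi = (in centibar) 3469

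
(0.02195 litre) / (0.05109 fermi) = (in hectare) 4.296e+07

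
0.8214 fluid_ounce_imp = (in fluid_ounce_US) 0.7892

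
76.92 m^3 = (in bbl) 483.8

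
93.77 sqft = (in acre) 0.002153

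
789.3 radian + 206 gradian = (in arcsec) 1.635e+08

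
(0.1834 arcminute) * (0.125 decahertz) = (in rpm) 0.0006368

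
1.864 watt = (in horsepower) 0.0025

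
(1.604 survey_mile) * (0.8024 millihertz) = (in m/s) 2.071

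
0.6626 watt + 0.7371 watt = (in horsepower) 0.001877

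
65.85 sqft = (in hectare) 0.0006118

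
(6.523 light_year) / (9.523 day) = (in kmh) 2.7e+11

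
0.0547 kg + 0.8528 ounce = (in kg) 0.07888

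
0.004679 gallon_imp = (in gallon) 0.005619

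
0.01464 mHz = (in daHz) 1.464e-06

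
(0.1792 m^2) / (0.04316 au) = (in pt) 7.867e-08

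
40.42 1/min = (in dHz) 6.737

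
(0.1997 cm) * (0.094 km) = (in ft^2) 2.021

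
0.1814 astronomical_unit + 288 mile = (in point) 7.693e+13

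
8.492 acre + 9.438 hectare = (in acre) 31.81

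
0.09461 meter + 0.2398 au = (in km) 3.587e+07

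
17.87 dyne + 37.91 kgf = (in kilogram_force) 37.91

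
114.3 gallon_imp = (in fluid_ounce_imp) 1.829e+04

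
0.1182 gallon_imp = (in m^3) 0.0005373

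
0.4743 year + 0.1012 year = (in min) 3.025e+05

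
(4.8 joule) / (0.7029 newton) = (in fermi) 6.829e+15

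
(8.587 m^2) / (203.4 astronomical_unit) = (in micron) 2.822e-07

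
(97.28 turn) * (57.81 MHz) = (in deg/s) 2.025e+12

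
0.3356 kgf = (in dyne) 3.291e+05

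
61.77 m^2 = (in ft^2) 664.9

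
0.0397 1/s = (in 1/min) 2.382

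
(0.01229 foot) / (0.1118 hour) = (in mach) 2.733e-08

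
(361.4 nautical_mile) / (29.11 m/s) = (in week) 0.03802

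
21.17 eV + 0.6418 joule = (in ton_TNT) 1.534e-10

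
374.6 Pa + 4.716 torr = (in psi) 0.1455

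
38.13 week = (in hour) 6406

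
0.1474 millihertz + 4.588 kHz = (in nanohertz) 4.588e+12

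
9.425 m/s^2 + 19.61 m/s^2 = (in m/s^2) 29.04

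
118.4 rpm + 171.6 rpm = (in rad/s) 30.37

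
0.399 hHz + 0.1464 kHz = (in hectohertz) 1.863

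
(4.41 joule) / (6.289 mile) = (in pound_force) 9.795e-05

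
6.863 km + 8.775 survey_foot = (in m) 6866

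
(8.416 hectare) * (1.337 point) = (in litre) 3.97e+04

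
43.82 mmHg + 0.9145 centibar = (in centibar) 6.757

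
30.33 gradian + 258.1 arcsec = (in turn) 0.07602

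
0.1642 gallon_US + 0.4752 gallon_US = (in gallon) 0.6394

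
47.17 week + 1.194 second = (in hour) 7925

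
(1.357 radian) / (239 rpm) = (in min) 0.0009037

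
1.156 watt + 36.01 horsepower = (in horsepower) 36.01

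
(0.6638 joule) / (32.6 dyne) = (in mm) 2.036e+06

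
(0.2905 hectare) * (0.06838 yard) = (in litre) 1.816e+05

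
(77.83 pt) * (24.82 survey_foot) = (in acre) 5.133e-05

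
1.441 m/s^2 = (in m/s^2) 1.441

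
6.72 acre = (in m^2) 2.719e+04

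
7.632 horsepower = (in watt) 5691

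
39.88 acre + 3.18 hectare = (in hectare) 19.32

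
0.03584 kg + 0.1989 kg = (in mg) 2.347e+05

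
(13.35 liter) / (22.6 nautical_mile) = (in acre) 7.882e-11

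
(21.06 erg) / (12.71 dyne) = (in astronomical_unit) 1.108e-13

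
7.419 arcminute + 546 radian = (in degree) 3.128e+04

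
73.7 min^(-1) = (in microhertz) 1.228e+06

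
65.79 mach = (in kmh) 8.065e+04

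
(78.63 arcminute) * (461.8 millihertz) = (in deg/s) 0.6052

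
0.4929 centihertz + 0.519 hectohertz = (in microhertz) 5.19e+07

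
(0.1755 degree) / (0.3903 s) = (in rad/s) 0.007848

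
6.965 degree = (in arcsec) 2.507e+04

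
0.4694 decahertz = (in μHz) 4.694e+06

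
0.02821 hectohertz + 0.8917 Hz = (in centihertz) 371.3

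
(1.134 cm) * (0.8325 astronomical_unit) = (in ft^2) 1.52e+10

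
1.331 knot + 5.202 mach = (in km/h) 6379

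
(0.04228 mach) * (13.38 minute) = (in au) 7.726e-08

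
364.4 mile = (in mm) 5.864e+08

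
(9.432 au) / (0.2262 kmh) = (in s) 2.246e+13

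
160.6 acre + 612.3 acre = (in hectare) 312.8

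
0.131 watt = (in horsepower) 0.0001757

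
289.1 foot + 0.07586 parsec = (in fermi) 2.341e+30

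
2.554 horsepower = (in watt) 1905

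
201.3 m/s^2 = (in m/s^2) 201.3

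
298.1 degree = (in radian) 5.203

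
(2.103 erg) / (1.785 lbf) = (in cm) 2.649e-06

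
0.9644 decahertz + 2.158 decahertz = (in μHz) 3.122e+07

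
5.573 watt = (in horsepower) 0.007474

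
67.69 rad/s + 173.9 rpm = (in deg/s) 4922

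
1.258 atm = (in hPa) 1275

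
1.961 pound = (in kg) 0.8895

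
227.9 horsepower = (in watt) 1.699e+05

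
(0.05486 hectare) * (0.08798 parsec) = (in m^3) 1.489e+18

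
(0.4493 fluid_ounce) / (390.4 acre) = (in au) 5.622e-23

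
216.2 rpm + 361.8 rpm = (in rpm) 578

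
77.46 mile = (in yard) 1.363e+05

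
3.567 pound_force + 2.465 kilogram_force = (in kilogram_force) 4.083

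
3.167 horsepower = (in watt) 2362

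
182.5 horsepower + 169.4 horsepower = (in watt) 2.624e+05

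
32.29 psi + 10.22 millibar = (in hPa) 2237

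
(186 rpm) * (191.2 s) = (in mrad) 3.724e+06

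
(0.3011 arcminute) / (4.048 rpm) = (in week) 3.416e-10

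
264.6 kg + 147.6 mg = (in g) 2.646e+05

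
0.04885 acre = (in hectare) 0.01977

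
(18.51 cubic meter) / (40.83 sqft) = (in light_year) 5.158e-16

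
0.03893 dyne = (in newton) 3.893e-07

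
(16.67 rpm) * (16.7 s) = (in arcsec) 6.013e+06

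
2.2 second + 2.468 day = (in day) 2.468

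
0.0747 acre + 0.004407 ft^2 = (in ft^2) 3254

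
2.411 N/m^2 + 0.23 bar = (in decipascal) 2.3e+05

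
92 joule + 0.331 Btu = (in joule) 441.2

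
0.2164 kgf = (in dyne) 2.122e+05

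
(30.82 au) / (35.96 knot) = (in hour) 6.923e+07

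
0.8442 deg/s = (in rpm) 0.1407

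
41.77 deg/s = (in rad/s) 0.729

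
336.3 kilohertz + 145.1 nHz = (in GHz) 0.0003363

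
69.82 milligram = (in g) 0.06982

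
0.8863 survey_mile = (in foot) 4680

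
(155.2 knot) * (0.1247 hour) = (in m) 3.584e+04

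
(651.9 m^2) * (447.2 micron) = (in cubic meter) 0.2915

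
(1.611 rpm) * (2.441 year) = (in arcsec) 2.679e+12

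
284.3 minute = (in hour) 4.738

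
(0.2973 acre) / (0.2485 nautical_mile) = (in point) 7410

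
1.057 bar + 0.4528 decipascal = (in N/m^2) 1.057e+05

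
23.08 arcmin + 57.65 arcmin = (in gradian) 1.495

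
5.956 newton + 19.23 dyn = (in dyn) 5.956e+05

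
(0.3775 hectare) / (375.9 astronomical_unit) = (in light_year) 7.096e-27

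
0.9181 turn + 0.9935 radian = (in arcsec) 1.395e+06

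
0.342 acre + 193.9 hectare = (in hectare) 194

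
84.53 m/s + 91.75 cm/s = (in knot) 166.1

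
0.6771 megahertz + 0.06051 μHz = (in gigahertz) 0.0006771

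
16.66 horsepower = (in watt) 1.242e+04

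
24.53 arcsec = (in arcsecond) 24.53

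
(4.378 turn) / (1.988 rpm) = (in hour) 0.0367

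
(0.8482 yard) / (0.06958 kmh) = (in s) 40.13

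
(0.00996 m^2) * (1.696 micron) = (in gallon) 4.462e-06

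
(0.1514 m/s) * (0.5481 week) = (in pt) 1.423e+08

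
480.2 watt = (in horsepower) 0.644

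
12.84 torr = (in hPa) 17.12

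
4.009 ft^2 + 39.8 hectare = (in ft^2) 4.284e+06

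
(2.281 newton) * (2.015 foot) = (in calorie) 0.3348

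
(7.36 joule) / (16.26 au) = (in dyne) 3.026e-07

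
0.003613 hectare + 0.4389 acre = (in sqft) 1.951e+04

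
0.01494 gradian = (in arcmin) 0.8068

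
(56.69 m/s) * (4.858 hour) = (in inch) 3.903e+07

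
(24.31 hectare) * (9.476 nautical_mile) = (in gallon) 1.127e+12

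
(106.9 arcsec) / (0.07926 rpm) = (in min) 0.001041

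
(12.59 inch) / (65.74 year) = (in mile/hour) 3.45e-10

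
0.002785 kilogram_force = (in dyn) 2731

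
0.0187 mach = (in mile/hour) 14.24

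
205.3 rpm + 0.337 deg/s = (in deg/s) 1232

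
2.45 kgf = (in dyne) 2.403e+06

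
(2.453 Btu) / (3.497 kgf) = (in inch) 2971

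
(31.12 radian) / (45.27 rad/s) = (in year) 2.18e-08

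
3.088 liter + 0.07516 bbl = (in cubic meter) 0.01504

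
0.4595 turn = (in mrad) 2887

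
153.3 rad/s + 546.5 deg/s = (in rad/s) 162.8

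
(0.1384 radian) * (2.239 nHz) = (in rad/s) 3.099e-10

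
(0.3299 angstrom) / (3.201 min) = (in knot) 3.339e-13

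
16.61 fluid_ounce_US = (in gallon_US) 0.1298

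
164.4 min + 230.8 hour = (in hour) 233.5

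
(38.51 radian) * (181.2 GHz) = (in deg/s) 3.998e+14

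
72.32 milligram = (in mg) 72.32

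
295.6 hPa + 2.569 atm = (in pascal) 2.899e+05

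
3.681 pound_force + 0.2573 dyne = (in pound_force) 3.681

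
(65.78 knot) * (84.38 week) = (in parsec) 5.597e-08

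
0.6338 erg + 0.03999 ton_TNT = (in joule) 1.673e+08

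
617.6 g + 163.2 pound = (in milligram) 7.464e+07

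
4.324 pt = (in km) 1.525e-06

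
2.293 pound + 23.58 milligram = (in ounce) 36.69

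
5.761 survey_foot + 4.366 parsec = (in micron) 1.347e+23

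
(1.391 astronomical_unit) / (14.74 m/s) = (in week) 2.334e+04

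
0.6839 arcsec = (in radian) 3.316e-06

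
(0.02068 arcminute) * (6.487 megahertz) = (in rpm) 372.6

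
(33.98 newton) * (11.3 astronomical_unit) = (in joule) 5.744e+13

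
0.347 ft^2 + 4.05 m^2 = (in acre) 0.001009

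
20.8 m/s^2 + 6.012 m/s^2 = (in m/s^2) 26.81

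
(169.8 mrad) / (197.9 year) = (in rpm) 2.598e-10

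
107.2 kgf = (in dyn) 1.051e+08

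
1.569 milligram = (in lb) 3.459e-06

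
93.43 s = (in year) 2.963e-06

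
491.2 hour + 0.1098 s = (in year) 0.05607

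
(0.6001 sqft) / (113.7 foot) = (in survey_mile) 9.996e-07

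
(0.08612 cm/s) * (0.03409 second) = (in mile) 1.824e-08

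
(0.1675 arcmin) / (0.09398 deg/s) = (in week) 4.912e-08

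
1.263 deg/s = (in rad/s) 0.02204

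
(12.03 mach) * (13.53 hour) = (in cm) 1.995e+10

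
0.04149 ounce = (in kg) 0.001176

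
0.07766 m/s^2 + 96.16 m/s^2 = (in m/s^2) 96.24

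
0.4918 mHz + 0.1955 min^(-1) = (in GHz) 3.75e-12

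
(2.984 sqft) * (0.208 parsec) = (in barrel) 1.119e+16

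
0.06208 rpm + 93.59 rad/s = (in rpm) 893.8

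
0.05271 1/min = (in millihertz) 0.8785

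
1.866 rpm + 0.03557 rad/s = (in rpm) 2.206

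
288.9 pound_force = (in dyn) 1.285e+08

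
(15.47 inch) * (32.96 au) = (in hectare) 1.937e+08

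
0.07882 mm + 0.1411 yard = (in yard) 0.1412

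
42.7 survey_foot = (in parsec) 4.218e-16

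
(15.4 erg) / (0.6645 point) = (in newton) 0.006569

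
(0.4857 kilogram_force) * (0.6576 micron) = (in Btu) 2.969e-09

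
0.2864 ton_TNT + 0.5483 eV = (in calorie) 2.864e+08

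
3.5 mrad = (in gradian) 0.2228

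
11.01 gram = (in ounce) 0.3884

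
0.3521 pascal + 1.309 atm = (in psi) 19.24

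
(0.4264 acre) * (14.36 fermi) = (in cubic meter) 2.478e-11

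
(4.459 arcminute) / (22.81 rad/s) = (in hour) 1.58e-08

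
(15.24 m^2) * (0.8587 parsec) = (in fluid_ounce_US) 1.365e+22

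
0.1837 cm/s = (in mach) 5.395e-06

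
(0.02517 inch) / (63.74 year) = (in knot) 6.182e-13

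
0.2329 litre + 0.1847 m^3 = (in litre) 184.9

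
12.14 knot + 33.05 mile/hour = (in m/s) 21.02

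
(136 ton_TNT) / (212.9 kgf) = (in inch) 1.073e+10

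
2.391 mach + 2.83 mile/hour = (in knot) 1585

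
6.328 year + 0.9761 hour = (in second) 1.996e+08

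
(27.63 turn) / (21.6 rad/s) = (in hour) 0.002233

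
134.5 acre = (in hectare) 54.43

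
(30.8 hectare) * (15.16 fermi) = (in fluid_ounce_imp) 0.0001643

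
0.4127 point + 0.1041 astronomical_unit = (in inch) 6.131e+11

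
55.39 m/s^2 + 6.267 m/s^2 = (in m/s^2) 61.66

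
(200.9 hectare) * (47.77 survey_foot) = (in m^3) 2.925e+07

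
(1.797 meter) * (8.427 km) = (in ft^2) 1.63e+05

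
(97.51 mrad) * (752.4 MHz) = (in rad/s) 7.337e+07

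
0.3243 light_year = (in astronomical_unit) 2.051e+04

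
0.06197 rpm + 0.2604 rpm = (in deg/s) 1.934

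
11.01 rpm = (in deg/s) 66.06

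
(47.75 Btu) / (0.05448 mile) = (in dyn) 5.746e+07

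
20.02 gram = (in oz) 0.7062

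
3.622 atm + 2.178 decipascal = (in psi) 53.23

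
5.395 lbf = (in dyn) 2.4e+06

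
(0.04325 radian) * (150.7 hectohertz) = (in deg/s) 3.734e+04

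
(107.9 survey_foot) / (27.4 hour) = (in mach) 9.792e-07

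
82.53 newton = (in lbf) 18.55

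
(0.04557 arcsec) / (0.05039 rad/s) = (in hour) 1.218e-09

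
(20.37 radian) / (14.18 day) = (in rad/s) 1.663e-05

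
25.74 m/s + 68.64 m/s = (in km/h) 339.8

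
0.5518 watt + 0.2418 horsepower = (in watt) 180.9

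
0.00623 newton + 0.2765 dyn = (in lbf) 0.001401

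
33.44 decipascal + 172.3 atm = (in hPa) 1.746e+05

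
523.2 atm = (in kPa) 5.301e+04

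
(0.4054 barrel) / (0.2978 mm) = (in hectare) 0.02164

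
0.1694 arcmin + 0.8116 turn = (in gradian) 324.6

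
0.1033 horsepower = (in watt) 77.03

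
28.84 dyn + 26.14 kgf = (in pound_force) 57.63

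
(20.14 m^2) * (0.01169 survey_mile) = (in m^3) 378.9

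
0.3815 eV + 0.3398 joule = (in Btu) 0.0003221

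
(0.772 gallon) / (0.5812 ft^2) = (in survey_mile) 3.363e-05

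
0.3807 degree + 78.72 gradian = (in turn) 0.1979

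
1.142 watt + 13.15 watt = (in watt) 14.29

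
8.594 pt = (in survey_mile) 1.884e-06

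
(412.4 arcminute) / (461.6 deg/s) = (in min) 0.0002482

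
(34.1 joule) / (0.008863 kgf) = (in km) 0.3923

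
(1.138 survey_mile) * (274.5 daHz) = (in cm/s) 5.027e+08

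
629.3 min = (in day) 0.437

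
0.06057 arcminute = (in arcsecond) 3.634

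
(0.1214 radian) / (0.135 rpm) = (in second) 8.587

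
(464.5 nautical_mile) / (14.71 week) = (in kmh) 0.3481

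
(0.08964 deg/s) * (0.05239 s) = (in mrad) 0.08196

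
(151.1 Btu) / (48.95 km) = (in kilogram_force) 0.3321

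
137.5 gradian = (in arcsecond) 4.455e+05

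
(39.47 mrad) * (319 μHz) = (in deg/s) 0.0007214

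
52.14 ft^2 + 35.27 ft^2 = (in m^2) 8.121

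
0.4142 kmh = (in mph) 0.2574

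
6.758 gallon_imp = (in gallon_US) 8.116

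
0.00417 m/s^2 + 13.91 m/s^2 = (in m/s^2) 13.91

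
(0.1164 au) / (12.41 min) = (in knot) 4.546e+07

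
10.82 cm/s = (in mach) 0.0003178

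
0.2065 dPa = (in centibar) 2.065e-05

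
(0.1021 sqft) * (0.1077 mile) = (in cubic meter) 1.644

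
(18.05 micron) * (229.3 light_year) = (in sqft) 4.215e+14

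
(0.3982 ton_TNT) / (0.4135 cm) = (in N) 4.029e+11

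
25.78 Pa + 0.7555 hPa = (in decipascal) 1013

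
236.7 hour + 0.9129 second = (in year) 0.02702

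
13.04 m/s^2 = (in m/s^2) 13.04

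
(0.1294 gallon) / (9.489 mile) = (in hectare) 3.208e-12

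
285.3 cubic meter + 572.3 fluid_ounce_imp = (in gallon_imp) 6.276e+04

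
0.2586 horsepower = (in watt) 192.8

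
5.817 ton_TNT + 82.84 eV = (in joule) 2.434e+10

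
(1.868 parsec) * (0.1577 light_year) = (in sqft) 9.257e+32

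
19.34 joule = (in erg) 1.934e+08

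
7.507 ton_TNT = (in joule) 3.141e+10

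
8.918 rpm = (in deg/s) 53.51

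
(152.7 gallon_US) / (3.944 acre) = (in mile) 2.25e-08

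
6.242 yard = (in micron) 5.708e+06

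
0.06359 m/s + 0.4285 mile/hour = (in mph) 0.5707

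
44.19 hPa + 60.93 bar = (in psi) 884.4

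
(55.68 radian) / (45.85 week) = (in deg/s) 0.000115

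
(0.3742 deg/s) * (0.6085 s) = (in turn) 0.0006325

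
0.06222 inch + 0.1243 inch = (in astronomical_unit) 3.167e-14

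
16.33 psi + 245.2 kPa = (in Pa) 3.578e+05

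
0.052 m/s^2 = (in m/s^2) 0.052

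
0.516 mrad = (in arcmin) 1.774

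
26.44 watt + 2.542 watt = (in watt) 28.98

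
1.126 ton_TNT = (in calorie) 1.126e+09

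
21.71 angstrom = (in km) 2.171e-12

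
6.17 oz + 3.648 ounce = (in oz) 9.818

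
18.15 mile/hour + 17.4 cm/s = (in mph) 18.54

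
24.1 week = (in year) 0.4622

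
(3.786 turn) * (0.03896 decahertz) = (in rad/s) 9.268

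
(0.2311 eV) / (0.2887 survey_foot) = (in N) 4.208e-19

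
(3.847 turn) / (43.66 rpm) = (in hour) 0.001469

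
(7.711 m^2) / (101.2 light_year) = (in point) 2.283e-14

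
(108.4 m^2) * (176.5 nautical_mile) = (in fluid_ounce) 1.198e+12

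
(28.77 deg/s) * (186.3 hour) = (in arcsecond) 6.946e+10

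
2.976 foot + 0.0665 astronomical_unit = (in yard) 1.088e+10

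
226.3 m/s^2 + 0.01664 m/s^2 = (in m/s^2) 226.3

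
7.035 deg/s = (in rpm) 1.173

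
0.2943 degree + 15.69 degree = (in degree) 15.98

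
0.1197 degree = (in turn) 0.0003325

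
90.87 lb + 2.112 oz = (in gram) 4.128e+04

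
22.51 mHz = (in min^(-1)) 1.351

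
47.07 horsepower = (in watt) 3.51e+04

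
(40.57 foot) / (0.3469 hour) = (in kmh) 0.03565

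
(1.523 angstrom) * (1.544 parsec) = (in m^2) 7.256e+06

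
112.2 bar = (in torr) 8.416e+04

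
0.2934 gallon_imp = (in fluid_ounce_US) 45.1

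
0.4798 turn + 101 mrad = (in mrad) 3116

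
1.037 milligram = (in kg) 1.037e-06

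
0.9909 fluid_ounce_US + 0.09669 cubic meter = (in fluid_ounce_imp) 3404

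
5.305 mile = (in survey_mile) 5.305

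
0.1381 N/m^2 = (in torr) 0.001036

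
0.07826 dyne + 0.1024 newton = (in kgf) 0.01044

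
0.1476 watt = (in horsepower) 0.0001979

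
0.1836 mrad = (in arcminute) 0.6312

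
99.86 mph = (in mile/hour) 99.86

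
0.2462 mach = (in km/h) 301.8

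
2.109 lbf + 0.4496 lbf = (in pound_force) 2.559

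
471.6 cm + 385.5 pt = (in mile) 0.003015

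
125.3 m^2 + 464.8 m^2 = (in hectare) 0.05901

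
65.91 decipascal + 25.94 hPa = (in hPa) 26.01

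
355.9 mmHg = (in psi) 6.882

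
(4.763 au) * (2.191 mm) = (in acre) 3.858e+05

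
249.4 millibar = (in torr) 187.1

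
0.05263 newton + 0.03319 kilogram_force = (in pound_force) 0.085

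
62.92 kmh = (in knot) 33.97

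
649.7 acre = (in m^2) 2.629e+06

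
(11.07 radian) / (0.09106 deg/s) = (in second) 6965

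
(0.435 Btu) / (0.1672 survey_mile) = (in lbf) 0.3834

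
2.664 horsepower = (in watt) 1987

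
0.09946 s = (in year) 3.154e-09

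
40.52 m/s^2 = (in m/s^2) 40.52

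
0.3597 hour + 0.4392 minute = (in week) 0.002185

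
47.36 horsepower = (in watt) 3.532e+04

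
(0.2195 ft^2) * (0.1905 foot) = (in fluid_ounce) 40.04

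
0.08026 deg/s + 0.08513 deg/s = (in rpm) 0.02756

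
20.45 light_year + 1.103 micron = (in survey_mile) 1.202e+14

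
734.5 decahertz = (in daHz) 734.5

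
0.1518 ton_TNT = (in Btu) 6.02e+05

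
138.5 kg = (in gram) 1.385e+05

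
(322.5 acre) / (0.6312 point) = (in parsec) 1.899e-07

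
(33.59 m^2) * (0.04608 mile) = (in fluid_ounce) 8.423e+07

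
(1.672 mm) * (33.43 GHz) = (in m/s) 5.589e+07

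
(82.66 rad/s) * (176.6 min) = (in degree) 5.018e+07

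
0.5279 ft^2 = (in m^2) 0.04904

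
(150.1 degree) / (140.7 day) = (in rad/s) 2.155e-07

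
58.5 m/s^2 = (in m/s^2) 58.5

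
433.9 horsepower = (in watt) 3.236e+05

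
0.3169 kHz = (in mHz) 3.169e+05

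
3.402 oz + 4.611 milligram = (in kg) 0.09645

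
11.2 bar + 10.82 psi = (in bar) 11.95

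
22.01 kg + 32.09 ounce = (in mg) 2.292e+07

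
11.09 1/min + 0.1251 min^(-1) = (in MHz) 1.869e-07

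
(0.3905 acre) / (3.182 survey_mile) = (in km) 0.0003086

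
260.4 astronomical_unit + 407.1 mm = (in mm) 3.896e+16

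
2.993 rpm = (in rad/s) 0.3134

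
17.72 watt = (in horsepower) 0.02376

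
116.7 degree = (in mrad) 2037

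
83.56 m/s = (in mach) 0.2454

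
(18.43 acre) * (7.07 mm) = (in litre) 5.273e+05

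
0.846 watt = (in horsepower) 0.001135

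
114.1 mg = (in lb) 0.0002515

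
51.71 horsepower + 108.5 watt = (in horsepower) 51.86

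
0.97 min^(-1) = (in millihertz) 16.17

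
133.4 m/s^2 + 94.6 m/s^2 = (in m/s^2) 228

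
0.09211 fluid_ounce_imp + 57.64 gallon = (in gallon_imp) 48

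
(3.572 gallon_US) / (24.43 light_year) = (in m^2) 5.85e-20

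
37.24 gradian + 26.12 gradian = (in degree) 57.02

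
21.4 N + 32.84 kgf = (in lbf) 77.21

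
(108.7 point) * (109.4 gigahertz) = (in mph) 9.384e+09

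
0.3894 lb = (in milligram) 1.766e+05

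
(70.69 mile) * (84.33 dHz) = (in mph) 2.146e+06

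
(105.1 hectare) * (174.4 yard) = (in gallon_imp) 3.687e+10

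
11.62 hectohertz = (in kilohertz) 1.162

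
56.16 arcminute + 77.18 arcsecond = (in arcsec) 3447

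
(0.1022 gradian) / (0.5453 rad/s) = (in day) 3.407e-08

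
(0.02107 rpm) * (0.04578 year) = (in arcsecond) 6.571e+08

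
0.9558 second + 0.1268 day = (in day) 0.1268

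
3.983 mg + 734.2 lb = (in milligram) 3.33e+08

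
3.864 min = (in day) 0.002683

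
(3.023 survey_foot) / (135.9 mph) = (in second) 0.01517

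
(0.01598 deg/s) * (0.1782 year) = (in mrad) 1.567e+06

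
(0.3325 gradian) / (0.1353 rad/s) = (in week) 6.383e-08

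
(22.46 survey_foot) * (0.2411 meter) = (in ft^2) 17.77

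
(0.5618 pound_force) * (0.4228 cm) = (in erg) 1.057e+05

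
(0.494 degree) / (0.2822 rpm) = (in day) 3.377e-06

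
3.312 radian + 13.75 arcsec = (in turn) 0.5271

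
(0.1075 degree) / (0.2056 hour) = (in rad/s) 2.535e-06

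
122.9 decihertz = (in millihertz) 1.229e+04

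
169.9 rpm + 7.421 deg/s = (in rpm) 171.1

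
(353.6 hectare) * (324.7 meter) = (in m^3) 1.148e+09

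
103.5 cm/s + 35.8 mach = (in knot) 2.37e+04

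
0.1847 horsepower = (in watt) 137.7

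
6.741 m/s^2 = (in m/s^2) 6.741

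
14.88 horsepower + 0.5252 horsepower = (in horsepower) 15.41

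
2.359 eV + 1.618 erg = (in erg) 1.618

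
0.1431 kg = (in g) 143.1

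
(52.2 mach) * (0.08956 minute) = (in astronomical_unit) 6.385e-07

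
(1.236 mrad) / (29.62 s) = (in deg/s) 0.002391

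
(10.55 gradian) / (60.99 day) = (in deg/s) 1.802e-06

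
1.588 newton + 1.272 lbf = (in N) 7.246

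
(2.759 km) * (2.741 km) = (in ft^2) 8.14e+07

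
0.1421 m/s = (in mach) 0.0004173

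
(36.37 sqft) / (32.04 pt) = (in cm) 2.989e+04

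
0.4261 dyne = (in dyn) 0.4261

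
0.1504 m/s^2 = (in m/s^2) 0.1504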